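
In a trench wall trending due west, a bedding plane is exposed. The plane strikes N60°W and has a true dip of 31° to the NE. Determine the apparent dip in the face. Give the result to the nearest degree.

The section lies 30° from the strike.
tan(apparent dip) = tan 31° · sin 30° = 0.3004
α = arctan(0.3004) = 16.72°

17°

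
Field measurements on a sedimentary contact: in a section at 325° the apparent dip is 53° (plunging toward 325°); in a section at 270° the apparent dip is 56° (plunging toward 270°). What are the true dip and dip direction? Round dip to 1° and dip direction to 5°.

true dip 58°, dip direction 290°

Represent each trace as a vector plunging at its apparent dip toward its trend (east-north-up frame): v₁ = (-0.345, 0.493, -0.799), v₂ = (-0.559, -0.000, -0.829).
Cross product v₁ × v₂ gives the pole to the plane: n ∝ (-0.409, 0.160, 0.276).
tan δ = √(n_x²+n_y²)/n_z = 0.439/0.276, so δ = 57.9°.
Dip direction = azimuth of (n_x, n_y) = atan2(-0.409, 0.160) = 291°.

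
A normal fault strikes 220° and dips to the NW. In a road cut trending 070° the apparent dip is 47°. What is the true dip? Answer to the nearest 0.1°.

65.0°

The section is 30° from the strike.
tan(true dip) = tan 47° / sin 30° = 2.1447
δ = arctan(2.1447) = 65.00°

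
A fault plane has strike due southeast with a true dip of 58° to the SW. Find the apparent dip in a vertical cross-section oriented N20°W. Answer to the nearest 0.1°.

34.1°

Angle between strike (due southeast) and section (N20°W): β = 25°.
tan α = tan 58° × sin 25° = 1.6003 × 0.4226 = 0.6763
α = arctan(0.6763) = 34.07°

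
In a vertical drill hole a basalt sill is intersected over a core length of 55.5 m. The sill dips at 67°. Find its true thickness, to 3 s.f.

21.7 m

True thickness t = h · cos(dip) = 55.5 × cos 67°
t = 55.5 × 0.3907 = 21.686 m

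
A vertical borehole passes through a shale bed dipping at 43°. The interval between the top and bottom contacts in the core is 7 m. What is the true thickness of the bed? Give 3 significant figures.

5.12 m

True thickness t = h · cos(dip) = 7 × cos 43°
t = 7 × 0.7314 = 5.119 m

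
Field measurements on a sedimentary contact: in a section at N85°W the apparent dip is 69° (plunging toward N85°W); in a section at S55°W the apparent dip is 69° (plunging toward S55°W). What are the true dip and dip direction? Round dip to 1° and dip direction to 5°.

true dip 70°, dip direction 255°

The two traces are lines in the plane: v₁ = (sin 275°·cos 69°, cos 275°·cos 69°, −sin 69°), v₂ = (sin 235°·cos 69°, cos 235°·cos 69°, −sin 69°).
Cross product v₁ × v₂ gives the pole to the plane: n ∝ (-0.221, -0.059, 0.083).
True dip = arccos(n_z / |n|) = arccos(0.3393) = 70.2°.
Dip direction = atan2(-0.221, -0.059) = 255° (azimuth of n's horizontal projection).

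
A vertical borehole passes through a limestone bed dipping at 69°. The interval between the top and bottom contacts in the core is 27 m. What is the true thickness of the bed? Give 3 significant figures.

True thickness t = h · cos(dip) = 27 × cos 69°
t = 27 × 0.3584 = 9.676 m

9.68 m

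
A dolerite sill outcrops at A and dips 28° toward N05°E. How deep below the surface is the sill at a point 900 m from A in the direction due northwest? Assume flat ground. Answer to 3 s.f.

The hole lies 50° from the dip direction, so the down-dip offset is 900 × cos 50° = 578.51 m.
Depth = down-dip offset × tan(dip) = 578.51 × tan 28° = 578.51 × 0.5317
Depth = 307.60 m

308 m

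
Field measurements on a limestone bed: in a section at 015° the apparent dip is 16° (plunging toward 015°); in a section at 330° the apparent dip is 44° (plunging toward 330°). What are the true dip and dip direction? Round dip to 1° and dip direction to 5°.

Each apparent-dip line lies in the plane. As unit vectors (x east, y north, z up), v₁ plunges 16°→015° and v₂ plunges 44°→330°.
The plane normal is n = v₁ × v₂ ∝ (-0.473, 0.272, 0.489).
tan δ = √(n_x²+n_y²)/n_z = 0.546/0.489, so δ = 48.1°.
Dip direction = azimuth of (n_x, n_y) = atan2(-0.473, 0.272) = 300°.

true dip 48°, dip direction 300°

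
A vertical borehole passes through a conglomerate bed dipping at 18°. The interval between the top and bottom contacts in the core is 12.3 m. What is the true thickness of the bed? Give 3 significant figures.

True thickness t = h · cos(dip) = 12.3 × cos 18°
t = 12.3 × 0.9511 = 11.698 m

11.7 m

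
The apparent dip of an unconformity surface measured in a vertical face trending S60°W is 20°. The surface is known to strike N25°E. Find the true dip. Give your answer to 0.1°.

β = acute angle between strike N25°E and section S60°W = 35°.
tan δ = tan α / sin β = tan 20° / sin 35° = 0.3640 / 0.5736 = 0.6346
δ = arctan(0.6346) = 32.40°

32.4°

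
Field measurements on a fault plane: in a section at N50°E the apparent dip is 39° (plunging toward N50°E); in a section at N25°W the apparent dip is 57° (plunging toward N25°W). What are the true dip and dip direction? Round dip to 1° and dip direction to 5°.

true dip 58°, dip direction 350°

The two traces are lines in the plane: v₁ = (sin 50°·cos 39°, cos 50°·cos 39°, −sin 39°), v₂ = (sin 335°·cos 57°, cos 335°·cos 57°, −sin 57°).
n = v₁ × v₂ = (-0.108, 0.644, 0.409) (taken with n_z > 0).
tan δ = √(n_x²+n_y²)/n_z = 0.653/0.409, so δ = 58.0°.
Dip direction = azimuth of (n_x, n_y) = atan2(-0.108, 0.644) = 350°.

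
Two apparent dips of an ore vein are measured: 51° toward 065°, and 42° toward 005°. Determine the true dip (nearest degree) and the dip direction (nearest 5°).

Each apparent-dip line lies in the plane. As unit vectors (x east, y north, z up), v₁ plunges 51°→065° and v₂ plunges 42°→005°.
n = v₁ × v₂ = (0.397, 0.331, 0.405) (taken with n_z > 0).
Dip δ = arctan(|n_h|/n_z) = arctan(0.517/0.405) = 51.9°.
The horizontal component of n points toward azimuth atan2(n_x, n_y) = 50°, the dip direction.

true dip 52°, dip direction 050°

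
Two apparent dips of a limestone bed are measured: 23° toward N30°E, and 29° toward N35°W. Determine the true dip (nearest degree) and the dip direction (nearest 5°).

true dip 31°, dip direction 345°

Represent each trace as a vector plunging at its apparent dip toward its trend (east-north-up frame): v₁ = (0.460, 0.797, -0.391), v₂ = (-0.502, 0.716, -0.485).
Cross product v₁ × v₂ gives the pole to the plane: n ∝ (-0.107, 0.419, 0.730).
tan δ = √(n_x²+n_y²)/n_z = 0.432/0.730, so δ = 30.7°.
The horizontal component of n points toward azimuth atan2(n_x, n_y) = 346°, the dip direction.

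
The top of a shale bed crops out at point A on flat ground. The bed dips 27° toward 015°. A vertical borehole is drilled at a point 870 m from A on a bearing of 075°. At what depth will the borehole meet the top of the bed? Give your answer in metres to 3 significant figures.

The hole lies 60° from the dip direction, so the down-dip offset is 870 × cos 60° = 435.00 m.
Depth = down-dip offset × tan(dip) = 435.00 × tan 27° = 435.00 × 0.5095
Depth = 221.64 m

222 m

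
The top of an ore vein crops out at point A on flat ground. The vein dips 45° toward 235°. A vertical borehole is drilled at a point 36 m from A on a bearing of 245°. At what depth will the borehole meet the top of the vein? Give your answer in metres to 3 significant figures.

35.5 m

The hole lies 10° from the dip direction, so the down-dip offset is 36 × cos 10° = 35.45 m.
Depth = down-dip offset × tan(dip) = 35.45 × tan 45° = 35.45 × 1.0000
Depth = 35.45 m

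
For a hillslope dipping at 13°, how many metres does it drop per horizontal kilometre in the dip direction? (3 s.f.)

231 m

drop per km = 1000 × tan 13° = 1000 × 0.2309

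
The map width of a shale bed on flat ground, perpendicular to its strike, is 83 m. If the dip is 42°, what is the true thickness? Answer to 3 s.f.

True thickness t = w · sin(dip) = 83 × sin 42°
t = 83 × 0.6691 = 55.538 m

55.5 m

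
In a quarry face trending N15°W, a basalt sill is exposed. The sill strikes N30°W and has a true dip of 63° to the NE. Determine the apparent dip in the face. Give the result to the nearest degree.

The strike is N30°W and the section trends N15°W; the acute angle between them is β = 15°.
tan α = tan 63° × sin 15° = 1.9626 × 0.2588 = 0.5080
α = arctan(0.5080) = 26.93°

27°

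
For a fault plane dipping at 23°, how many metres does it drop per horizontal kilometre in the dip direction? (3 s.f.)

drop per km = 1000 × tan 23° = 1000 × 0.4245

424 m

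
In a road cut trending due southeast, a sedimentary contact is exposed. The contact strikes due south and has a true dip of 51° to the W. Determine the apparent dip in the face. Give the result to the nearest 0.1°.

41.1°

The strike is due south and the section trends due southeast; the acute angle between them is β = 45°.
tan(apparent dip) = tan 51° · sin 45° = 0.8732
α = arctan(0.8732) = 41.13°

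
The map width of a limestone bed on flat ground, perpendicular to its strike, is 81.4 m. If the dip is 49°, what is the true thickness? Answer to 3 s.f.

61.4 m

True thickness t = w · sin(dip) = 81.4 × sin 49°
t = 81.4 × 0.7547 = 61.433 m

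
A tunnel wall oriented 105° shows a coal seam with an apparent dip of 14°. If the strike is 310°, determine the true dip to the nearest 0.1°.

The section is 25° from the strike.
tan(true dip) = tan 14° / sin 25° = 0.5900
true dip = arctan 0.5900 = 30.54°

30.5°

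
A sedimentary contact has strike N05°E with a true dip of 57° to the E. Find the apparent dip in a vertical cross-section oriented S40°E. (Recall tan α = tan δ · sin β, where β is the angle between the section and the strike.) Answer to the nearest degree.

47°

The strike is N05°E and the section trends S40°E; the acute angle between them is β = 45°.
tan α = tan 57° × sin 45° = 1.5399 × 0.7071 = 1.0888
apparent dip = arctan 1.0888 = 47.44°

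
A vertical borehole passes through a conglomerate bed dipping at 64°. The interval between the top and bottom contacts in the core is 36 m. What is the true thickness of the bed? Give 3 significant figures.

15.8 m

True thickness t = h · cos(dip) = 36 × cos 64°
t = 36 × 0.4384 = 15.781 m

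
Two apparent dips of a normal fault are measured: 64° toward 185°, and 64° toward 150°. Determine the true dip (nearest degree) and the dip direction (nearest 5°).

Represent each trace as a vector plunging at its apparent dip toward its trend (east-north-up frame): v₁ = (-0.038, -0.437, -0.899), v₂ = (0.219, -0.380, -0.899).
Cross product v₁ × v₂ gives the pole to the plane: n ∝ (0.051, -0.231, 0.110).
True dip = arccos(n_z / |n|) = arccos(0.4218) = 65.1°.
Dip direction = atan2(0.051, -0.231) = 168° (azimuth of n's horizontal projection).

true dip 65°, dip direction 170°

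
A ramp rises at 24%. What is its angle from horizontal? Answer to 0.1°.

13.5°

tan θ = 24/100 = 0.2400
θ = arctan(0.2400) = 13.50°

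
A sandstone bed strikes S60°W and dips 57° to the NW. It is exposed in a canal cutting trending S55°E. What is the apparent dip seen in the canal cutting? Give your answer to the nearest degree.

Angle between strike (S60°W) and section (S55°E): β = 65°.
tan α = tan 57° × sin 65° = 1.5399 × 0.9063 = 1.3956
apparent dip = arctan 1.3956 = 54.38°

54°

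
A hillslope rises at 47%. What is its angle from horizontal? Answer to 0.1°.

tan θ = 47/100 = 0.4700
θ = arctan(0.4700) = 25.17°

25.2°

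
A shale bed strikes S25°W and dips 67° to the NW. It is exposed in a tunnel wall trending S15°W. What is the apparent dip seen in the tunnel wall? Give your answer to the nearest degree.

22°

Angle between strike (S25°W) and section (S15°W): β = 10°.
tan α = tan 67° × sin 10° = 2.3559 × 0.1736 = 0.4091
apparent dip = arctan 0.4091 = 22.25°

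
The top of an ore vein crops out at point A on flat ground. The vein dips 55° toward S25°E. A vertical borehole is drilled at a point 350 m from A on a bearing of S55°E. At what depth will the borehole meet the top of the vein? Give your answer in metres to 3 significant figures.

433 m

The hole lies 30° from the dip direction, so the down-dip offset is 350 × cos 30° = 303.11 m.
Depth = down-dip offset × tan(dip) = 303.11 × tan 55° = 303.11 × 1.4281
Depth = 432.88 m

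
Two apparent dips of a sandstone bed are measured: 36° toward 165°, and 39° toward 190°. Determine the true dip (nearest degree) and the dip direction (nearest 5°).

true dip 39°, dip direction 190°

The two traces are lines in the plane: v₁ = (sin 165°·cos 36°, cos 165°·cos 36°, −sin 36°), v₂ = (sin 190°·cos 39°, cos 190°·cos 39°, −sin 39°).
The plane normal is n = v₁ × v₂ ∝ (-0.042, -0.211, 0.266).
tan δ = √(n_x²+n_y²)/n_z = 0.215/0.266, so δ = 39.0°.
Dip direction = atan2(-0.042, -0.211) = 191° (azimuth of n's horizontal projection).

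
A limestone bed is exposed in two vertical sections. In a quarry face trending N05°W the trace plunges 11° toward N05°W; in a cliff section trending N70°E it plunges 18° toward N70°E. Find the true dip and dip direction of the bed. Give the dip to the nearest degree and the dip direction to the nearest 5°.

Represent each trace as a vector plunging at its apparent dip toward its trend (east-north-up frame): v₁ = (-0.086, 0.978, -0.191), v₂ = (0.894, 0.325, -0.309).
Cross product v₁ × v₂ gives the pole to the plane: n ∝ (0.240, 0.197, 0.902).
Dip δ = arctan(|n_h|/n_z) = arctan(0.311/0.902) = 19.0°.
The horizontal component of n points toward azimuth atan2(n_x, n_y) = 51°, the dip direction.

true dip 19°, dip direction 050°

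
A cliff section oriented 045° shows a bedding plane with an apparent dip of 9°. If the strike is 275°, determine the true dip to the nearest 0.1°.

11.7°

The section is 50° from the strike.
tan δ = tan α / sin β = tan 9° / sin 50° = 0.1584 / 0.7660 = 0.2068
δ = arctan(0.2068) = 11.68°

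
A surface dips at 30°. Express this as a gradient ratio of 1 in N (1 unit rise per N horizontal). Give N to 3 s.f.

1 in 1.73

1 : N means tan θ = 1/N, so N = 1/tan 30° = 1/0.5774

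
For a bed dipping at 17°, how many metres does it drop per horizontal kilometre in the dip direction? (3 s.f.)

306 m

drop per km = 1000 × tan 17° = 1000 × 0.3057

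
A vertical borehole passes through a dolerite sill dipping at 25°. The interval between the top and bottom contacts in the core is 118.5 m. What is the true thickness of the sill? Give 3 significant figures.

True thickness t = h · cos(dip) = 118.5 × cos 25°
t = 118.5 × 0.9063 = 107.397 m

107 m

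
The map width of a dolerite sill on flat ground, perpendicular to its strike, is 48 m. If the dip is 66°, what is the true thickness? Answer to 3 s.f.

43.9 m

True thickness t = w · sin(dip) = 48 × sin 66°
t = 48 × 0.9135 = 43.850 m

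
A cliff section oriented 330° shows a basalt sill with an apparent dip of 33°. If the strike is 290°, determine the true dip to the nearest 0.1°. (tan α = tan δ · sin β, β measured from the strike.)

The section is 40° from the strike.
tan δ = tan α / sin β = tan 33° / sin 40° = 0.6494 / 0.6428 = 1.0103
true dip = arctan 1.0103 = 45.29°

45.3°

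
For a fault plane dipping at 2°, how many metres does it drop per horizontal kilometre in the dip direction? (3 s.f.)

34.9 m

drop per km = 1000 × tan 2° = 1000 × 0.0349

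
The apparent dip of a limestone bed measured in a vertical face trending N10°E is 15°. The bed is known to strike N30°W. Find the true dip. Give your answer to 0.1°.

β = acute angle between strike N30°W and section N10°E = 40°.
tan δ = tan α / sin β = tan 15° / sin 40° = 0.2679 / 0.6428 = 0.4169
δ = arctan(0.4169) = 22.63°

22.6°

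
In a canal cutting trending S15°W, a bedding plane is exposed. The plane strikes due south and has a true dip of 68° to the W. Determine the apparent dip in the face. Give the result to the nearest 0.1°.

The section lies 15° from the strike.
tan(apparent dip) = tan 68° · sin 15° = 0.6406
apparent dip = arctan 0.6406 = 32.64°

32.6°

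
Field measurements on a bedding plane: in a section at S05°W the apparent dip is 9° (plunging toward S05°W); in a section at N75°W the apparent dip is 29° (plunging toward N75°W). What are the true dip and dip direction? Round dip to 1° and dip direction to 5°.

The two traces are lines in the plane: v₁ = (sin 185°·cos 9°, cos 185°·cos 9°, −sin 9°), v₂ = (sin 285°·cos 29°, cos 285°·cos 29°, −sin 29°).
n = v₁ × v₂ = (-0.512, -0.090, 0.851) (taken with n_z > 0).
True dip = arccos(n_z / |n|) = arccos(0.8531) = 31.5°.
Dip direction = atan2(-0.512, -0.090) = 260° (azimuth of n's horizontal projection).

true dip 31°, dip direction 260°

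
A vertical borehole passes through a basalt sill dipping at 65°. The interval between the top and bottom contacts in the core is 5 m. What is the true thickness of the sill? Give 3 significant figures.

True thickness t = h · cos(dip) = 5 × cos 65°
t = 5 × 0.4226 = 2.113 m

2.11 m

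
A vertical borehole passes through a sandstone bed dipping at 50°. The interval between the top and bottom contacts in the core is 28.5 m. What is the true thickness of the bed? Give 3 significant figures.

True thickness t = h · cos(dip) = 28.5 × cos 50°
t = 28.5 × 0.6428 = 18.319 m

18.3 m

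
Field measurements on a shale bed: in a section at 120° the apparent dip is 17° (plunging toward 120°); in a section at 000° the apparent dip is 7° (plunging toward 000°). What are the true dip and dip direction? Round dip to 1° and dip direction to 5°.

true dip 24°, dip direction 075°

The two traces are lines in the plane: v₁ = (sin 120°·cos 17°, cos 120°·cos 17°, −sin 17°), v₂ = (sin 0°·cos 7°, cos 0°·cos 7°, −sin 7°).
The plane normal is n = v₁ × v₂ ∝ (0.348, 0.101, 0.822).
tan δ = √(n_x²+n_y²)/n_z = 0.363/0.822, so δ = 23.8°.
Dip direction = azimuth of (n_x, n_y) = atan2(0.348, 0.101) = 74°.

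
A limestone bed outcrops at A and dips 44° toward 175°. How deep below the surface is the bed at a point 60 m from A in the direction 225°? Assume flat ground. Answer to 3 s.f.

37.2 m

The hole lies 50° from the dip direction, so the down-dip offset is 60 × cos 50° = 38.57 m.
Depth = down-dip offset × tan(dip) = 38.57 × tan 44° = 38.57 × 0.9657
Depth = 37.24 m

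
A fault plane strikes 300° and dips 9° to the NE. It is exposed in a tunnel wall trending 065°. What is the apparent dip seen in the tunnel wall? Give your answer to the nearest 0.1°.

7.4°

The section lies 55° from the strike.
tan(apparent dip) = tan 9° · sin 55° = 0.1297
α = arctan(0.1297) = 7.39°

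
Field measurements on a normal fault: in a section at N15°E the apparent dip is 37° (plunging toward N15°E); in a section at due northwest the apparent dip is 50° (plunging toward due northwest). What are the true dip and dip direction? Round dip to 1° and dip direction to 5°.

true dip 50°, dip direction 325°

The two traces are lines in the plane: v₁ = (sin 15°·cos 37°, cos 15°·cos 37°, −sin 37°), v₂ = (sin 315°·cos 50°, cos 315°·cos 50°, −sin 50°).
The plane normal is n = v₁ × v₂ ∝ (-0.317, 0.432, 0.445).
True dip = arccos(n_z / |n|) = arccos(0.6384) = 50.3°.
Dip direction = azimuth of (n_x, n_y) = atan2(-0.317, 0.432) = 324°.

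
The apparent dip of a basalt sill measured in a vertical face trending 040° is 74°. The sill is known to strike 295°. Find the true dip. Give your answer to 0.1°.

β = acute angle between strike 295° and section 040° = 75°.
tan(true dip) = tan 74° / sin 75° = 3.6104
true dip = arctan 3.6104 = 74.52°

74.5°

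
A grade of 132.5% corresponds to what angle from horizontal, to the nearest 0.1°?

53.0°

tan θ = 132.5/100 = 1.3250
θ = arctan(1.3250) = 52.96°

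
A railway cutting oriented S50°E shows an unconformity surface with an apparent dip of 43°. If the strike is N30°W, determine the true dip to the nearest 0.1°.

β = acute angle between strike N30°W and section S50°E = 20°.
tan δ = tan α / sin β = tan 43° / sin 20° = 0.9325 / 0.3420 = 2.7265
true dip = arctan 2.7265 = 69.86°

69.9°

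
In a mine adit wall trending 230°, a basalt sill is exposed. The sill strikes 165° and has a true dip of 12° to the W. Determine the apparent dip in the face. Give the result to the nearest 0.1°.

10.9°

Angle between strike (165°) and section (230°): β = 65°.
tan α = tan 12° × sin 65° = 0.2126 × 0.9063 = 0.1926
α = arctan(0.1926) = 10.90°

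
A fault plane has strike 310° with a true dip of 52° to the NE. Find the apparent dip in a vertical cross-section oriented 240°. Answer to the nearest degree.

The strike is 310° and the section trends 240°; the acute angle between them is β = 70°.
tan(apparent dip) = tan 52° · sin 70° = 1.2028
α = arctan(1.2028) = 50.26°

50°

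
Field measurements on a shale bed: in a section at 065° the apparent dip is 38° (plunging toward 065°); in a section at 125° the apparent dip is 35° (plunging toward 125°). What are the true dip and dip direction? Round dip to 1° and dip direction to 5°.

true dip 41°, dip direction 090°

Represent each trace as a vector plunging at its apparent dip toward its trend (east-north-up frame): v₁ = (0.714, 0.333, -0.616), v₂ = (0.671, -0.470, -0.574).
The plane normal is n = v₁ × v₂ ∝ (0.480, 0.003, 0.559).
True dip = arccos(n_z / |n|) = arccos(0.7585) = 40.7°.
The horizontal component of n points toward azimuth atan2(n_x, n_y) = 90°, the dip direction.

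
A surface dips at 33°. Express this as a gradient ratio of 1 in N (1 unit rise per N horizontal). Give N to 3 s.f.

1 : N means tan θ = 1/N, so N = 1/tan 33° = 1/0.6494

1 in 1.54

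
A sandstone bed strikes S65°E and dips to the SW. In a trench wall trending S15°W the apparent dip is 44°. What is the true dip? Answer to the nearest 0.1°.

44.4°

β = acute angle between strike S65°E and section S15°W = 80°.
tan δ = tan α / sin β = tan 44° / sin 80° = 0.9657 / 0.9848 = 0.9806
true dip = arctan 0.9806 = 44.44°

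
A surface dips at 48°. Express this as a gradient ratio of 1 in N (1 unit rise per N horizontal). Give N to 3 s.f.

1 in 0.900

1 : N means tan θ = 1/N, so N = 1/tan 48° = 1/1.1106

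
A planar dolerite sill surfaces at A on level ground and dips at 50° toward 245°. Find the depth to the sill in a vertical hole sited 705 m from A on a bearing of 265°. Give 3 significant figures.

790 m

The hole lies 20° from the dip direction, so the down-dip offset is 705 × cos 20° = 662.48 m.
Depth = down-dip offset × tan(dip) = 662.48 × tan 50° = 662.48 × 1.1918
Depth = 789.52 m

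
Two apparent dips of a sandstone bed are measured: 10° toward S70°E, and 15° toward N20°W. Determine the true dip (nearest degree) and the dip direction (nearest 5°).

Each apparent-dip line lies in the plane. As unit vectors (x east, y north, z up), v₁ plunges 10°→S70°E and v₂ plunges 15°→N20°W.
The plane normal is n = v₁ × v₂ ∝ (0.245, 0.297, 0.729).
True dip = arccos(n_z / |n|) = arccos(0.8843) = 27.8°.
Dip direction = azimuth of (n_x, n_y) = atan2(0.245, 0.297) = 40°.

true dip 28°, dip direction 040°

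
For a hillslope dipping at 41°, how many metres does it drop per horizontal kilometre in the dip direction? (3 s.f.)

869 m

drop per km = 1000 × tan 41° = 1000 × 0.8693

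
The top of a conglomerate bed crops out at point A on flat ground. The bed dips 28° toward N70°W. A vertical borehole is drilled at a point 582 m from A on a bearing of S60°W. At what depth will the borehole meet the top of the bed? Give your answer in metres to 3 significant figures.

199 m

The hole lies 50° from the dip direction, so the down-dip offset is 582 × cos 50° = 374.10 m.
Depth = down-dip offset × tan(dip) = 374.10 × tan 28° = 374.10 × 0.5317
Depth = 198.91 m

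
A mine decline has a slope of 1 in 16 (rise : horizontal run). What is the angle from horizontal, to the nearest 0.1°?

tan θ = 1/16 = 0.0625
θ = arctan(0.0625) = 3.58°

3.6°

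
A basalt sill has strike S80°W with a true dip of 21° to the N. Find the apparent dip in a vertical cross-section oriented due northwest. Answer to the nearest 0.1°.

17.5°

The strike is S80°W and the section trends due northwest; the acute angle between them is β = 55°.
tan(apparent dip) = tan 21° · sin 55° = 0.3144
α = arctan(0.3144) = 17.46°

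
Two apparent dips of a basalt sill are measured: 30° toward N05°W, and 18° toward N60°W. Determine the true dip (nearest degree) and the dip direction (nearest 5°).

Each apparent-dip line lies in the plane. As unit vectors (x east, y north, z up), v₁ plunges 30°→N05°W and v₂ plunges 18°→N60°W.
n = v₁ × v₂ = (-0.029, 0.388, 0.675) (taken with n_z > 0).
True dip = arccos(n_z / |n|) = arccos(0.8660) = 30.0°.
Dip direction = atan2(-0.029, 0.388) = 356° (azimuth of n's horizontal projection).

true dip 30°, dip direction 355°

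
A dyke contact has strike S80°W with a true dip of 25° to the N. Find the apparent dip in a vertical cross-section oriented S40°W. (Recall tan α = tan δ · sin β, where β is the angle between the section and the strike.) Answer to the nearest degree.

17°

The strike is S80°W and the section trends S40°W; the acute angle between them is β = 40°.
tan(apparent dip) = tan 25° · sin 40° = 0.2997
apparent dip = arctan 0.2997 = 16.69°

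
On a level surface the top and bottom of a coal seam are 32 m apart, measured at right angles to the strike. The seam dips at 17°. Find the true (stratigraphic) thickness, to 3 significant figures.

True thickness t = w · sin(dip) = 32 × sin 17°
t = 32 × 0.2924 = 9.356 m

9.36 m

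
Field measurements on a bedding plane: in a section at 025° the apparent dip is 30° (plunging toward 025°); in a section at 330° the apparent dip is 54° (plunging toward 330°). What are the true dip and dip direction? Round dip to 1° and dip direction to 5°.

Each apparent-dip line lies in the plane. As unit vectors (x east, y north, z up), v₁ plunges 30°→025° and v₂ plunges 54°→330°.
The plane normal is n = v₁ × v₂ ∝ (-0.380, 0.443, 0.417).
True dip = arccos(n_z / |n|) = arccos(0.5811) = 54.5°.
Dip direction = atan2(-0.380, 0.443) = 319° (azimuth of n's horizontal projection).

true dip 54°, dip direction 320°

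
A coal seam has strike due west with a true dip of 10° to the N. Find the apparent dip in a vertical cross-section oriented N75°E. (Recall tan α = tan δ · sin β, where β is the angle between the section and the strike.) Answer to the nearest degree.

3°

The strike is due west and the section trends N75°E; the acute angle between them is β = 15°.
tan α = tan 10° × sin 15° = 0.1763 × 0.2588 = 0.0456
α = arctan(0.0456) = 2.61°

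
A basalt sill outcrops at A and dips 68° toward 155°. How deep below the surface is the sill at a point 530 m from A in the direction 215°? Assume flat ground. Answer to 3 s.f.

The hole lies 60° from the dip direction, so the down-dip offset is 530 × cos 60° = 265.00 m.
Depth = down-dip offset × tan(dip) = 265.00 × tan 68° = 265.00 × 2.4751
Depth = 655.90 m

656 m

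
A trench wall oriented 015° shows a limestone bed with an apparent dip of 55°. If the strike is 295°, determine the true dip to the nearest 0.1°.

55.4°

β = acute angle between strike 295° and section 015° = 80°.
tan(true dip) = tan 55° / sin 80° = 1.4502
δ = arctan(1.4502) = 55.41°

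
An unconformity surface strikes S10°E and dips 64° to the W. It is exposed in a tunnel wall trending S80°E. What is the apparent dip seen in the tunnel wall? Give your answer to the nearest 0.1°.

62.6°

The section lies 70° from the strike.
tan α = tan 64° × sin 70° = 2.0503 × 0.9397 = 1.9267
apparent dip = arctan 1.9267 = 62.57°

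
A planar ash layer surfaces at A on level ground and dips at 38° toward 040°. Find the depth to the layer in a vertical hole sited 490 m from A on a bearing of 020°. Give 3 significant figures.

360 m

The hole lies 20° from the dip direction, so the down-dip offset is 490 × cos 20° = 460.45 m.
Depth = down-dip offset × tan(dip) = 460.45 × tan 38° = 460.45 × 0.7813
Depth = 359.74 m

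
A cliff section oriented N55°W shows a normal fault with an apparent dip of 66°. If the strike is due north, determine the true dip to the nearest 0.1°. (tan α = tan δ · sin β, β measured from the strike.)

70.0°

β = acute angle between strike due north and section N55°W = 55°.
tan δ = tan α / sin β = tan 66° / sin 55° = 2.2460 / 0.8192 = 2.7419
δ = arctan(2.7419) = 69.96°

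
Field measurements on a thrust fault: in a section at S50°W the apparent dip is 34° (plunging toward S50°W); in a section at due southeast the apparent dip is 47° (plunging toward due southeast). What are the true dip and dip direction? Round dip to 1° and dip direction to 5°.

true dip 53°, dip direction 170°

Each apparent-dip line lies in the plane. As unit vectors (x east, y north, z up), v₁ plunges 34°→S50°W and v₂ plunges 47°→due southeast.
Cross product v₁ × v₂ gives the pole to the plane: n ∝ (0.120, -0.734, 0.563).
Dip δ = arctan(|n_h|/n_z) = arctan(0.744/0.563) = 52.9°.
Dip direction = azimuth of (n_x, n_y) = atan2(0.120, -0.734) = 171°.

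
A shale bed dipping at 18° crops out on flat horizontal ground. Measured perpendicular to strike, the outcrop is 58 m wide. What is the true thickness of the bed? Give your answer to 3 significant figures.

17.9 m

True thickness t = w · sin(dip) = 58 × sin 18°
t = 58 × 0.3090 = 17.923 m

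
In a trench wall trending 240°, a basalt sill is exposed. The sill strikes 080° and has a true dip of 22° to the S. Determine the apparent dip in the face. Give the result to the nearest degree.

8°

The section lies 20° from the strike.
tan α = tan 22° × sin 20° = 0.4040 × 0.3420 = 0.1382
α = arctan(0.1382) = 7.87°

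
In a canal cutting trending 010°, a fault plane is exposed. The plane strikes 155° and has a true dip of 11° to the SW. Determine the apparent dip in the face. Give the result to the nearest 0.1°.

The section lies 35° from the strike.
tan α = tan 11° × sin 35° = 0.1944 × 0.5736 = 0.1115
α = arctan(0.1115) = 6.36°

6.4°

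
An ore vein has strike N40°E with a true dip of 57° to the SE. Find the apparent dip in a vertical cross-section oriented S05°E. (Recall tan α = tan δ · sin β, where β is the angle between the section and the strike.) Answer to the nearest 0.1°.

47.4°

Angle between strike (N40°E) and section (S05°E): β = 45°.
tan α = tan 57° × sin 45° = 1.5399 × 0.7071 = 1.0888
apparent dip = arctan 1.0888 = 47.44°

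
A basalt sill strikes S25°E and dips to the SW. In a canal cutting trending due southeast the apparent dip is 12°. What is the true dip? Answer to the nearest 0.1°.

31.9°

The section is 20° from the strike.
tan(true dip) = tan 12° / sin 20° = 0.6215
δ = arctan(0.6215) = 31.86°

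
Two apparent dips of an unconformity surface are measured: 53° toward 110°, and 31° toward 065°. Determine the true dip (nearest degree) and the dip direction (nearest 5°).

true dip 55°, dip direction 130°

The two traces are lines in the plane: v₁ = (sin 110°·cos 53°, cos 110°·cos 53°, −sin 53°), v₂ = (sin 65°·cos 31°, cos 65°·cos 31°, −sin 31°).
Cross product v₁ × v₂ gives the pole to the plane: n ∝ (0.395, -0.329, 0.365).
Dip δ = arctan(|n_h|/n_z) = arctan(0.514/0.365) = 54.7°.
The horizontal component of n points toward azimuth atan2(n_x, n_y) = 130°, the dip direction.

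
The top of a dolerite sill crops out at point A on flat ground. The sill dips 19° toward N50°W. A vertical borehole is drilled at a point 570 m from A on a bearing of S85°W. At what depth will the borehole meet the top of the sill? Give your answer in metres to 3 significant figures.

139 m

The hole lies 45° from the dip direction, so the down-dip offset is 570 × cos 45° = 403.05 m.
Depth = down-dip offset × tan(dip) = 403.05 × tan 19° = 403.05 × 0.3443
Depth = 138.78 m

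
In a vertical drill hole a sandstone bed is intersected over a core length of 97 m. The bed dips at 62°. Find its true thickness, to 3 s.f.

45.5 m

True thickness t = h · cos(dip) = 97 × cos 62°
t = 97 × 0.4695 = 45.539 m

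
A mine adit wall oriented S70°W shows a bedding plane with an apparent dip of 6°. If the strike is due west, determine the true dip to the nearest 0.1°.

The section is 20° from the strike.
tan(true dip) = tan 6° / sin 20° = 0.3073
δ = arctan(0.3073) = 17.08°

17.1°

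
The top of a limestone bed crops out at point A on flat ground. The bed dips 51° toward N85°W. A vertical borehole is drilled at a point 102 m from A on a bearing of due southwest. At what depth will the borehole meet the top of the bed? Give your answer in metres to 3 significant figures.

81.0 m

The hole lies 50° from the dip direction, so the down-dip offset is 102 × cos 50° = 65.56 m.
Depth = down-dip offset × tan(dip) = 65.56 × tan 51° = 65.56 × 1.2349
Depth = 80.97 m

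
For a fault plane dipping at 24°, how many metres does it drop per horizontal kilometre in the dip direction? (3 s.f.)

445 m

drop per km = 1000 × tan 24° = 1000 × 0.4452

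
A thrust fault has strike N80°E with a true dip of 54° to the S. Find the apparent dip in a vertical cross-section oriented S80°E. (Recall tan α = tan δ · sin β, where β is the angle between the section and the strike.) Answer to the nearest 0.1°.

25.2°

The strike is N80°E and the section trends S80°E; the acute angle between them is β = 20°.
tan(apparent dip) = tan 54° · sin 20° = 0.4708
α = arctan(0.4708) = 25.21°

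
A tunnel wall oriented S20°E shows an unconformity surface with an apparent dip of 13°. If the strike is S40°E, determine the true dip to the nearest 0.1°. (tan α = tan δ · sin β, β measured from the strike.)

The section is 20° from the strike.
tan δ = tan α / sin β = tan 13° / sin 20° = 0.2309 / 0.3420 = 0.6750
true dip = arctan 0.6750 = 34.02°

34.0°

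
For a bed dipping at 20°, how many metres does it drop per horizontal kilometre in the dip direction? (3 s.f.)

364 m

drop per km = 1000 × tan 20° = 1000 × 0.3640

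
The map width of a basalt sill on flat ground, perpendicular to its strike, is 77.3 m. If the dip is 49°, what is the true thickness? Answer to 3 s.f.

True thickness t = w · sin(dip) = 77.3 × sin 49°
t = 77.3 × 0.7547 = 58.339 m

58.3 m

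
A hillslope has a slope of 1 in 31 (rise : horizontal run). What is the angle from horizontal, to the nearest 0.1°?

1.8°

tan θ = 1/31 = 0.0323
θ = arctan(0.0323) = 1.85°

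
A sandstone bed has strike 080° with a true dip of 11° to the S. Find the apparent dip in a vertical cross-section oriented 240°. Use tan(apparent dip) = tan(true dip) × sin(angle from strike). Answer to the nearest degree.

The strike is 080° and the section trends 240°; the acute angle between them is β = 20°.
tan(apparent dip) = tan 11° · sin 20° = 0.0665
α = arctan(0.0665) = 3.80°

4°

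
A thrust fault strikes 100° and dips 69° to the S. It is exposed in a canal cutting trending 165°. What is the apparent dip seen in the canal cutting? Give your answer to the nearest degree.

67°

The section lies 65° from the strike.
tan(apparent dip) = tan 69° · sin 65° = 2.3610
apparent dip = arctan 2.3610 = 67.05°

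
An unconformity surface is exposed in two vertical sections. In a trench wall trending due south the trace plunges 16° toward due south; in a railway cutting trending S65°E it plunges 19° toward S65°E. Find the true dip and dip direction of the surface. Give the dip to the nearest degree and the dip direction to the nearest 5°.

Each apparent-dip line lies in the plane. As unit vectors (x east, y north, z up), v₁ plunges 16°→due south and v₂ plunges 19°→S65°E.
Cross product v₁ × v₂ gives the pole to the plane: n ∝ (0.203, -0.236, 0.824).
tan δ = √(n_x²+n_y²)/n_z = 0.311/0.824, so δ = 20.7°.
The horizontal component of n points toward azimuth atan2(n_x, n_y) = 139°, the dip direction.

true dip 21°, dip direction 140°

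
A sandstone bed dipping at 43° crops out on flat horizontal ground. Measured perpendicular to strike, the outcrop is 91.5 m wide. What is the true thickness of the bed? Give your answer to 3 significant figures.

62.4 m

True thickness t = w · sin(dip) = 91.5 × sin 43°
t = 91.5 × 0.6820 = 62.403 m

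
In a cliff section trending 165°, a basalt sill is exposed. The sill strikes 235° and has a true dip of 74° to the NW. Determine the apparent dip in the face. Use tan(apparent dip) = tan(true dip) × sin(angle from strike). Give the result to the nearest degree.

The section lies 70° from the strike.
tan α = tan 74° × sin 70° = 3.4874 × 0.9397 = 3.2771
apparent dip = arctan 3.2771 = 73.03°

73°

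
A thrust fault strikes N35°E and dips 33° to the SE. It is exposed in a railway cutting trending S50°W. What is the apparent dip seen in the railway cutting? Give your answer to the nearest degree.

Angle between strike (N35°E) and section (S50°W): β = 15°.
tan α = tan 33° × sin 15° = 0.6494 × 0.2588 = 0.1681
α = arctan(0.1681) = 9.54°

10°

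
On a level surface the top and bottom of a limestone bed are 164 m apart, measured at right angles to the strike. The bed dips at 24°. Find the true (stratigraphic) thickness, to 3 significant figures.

True thickness t = w · sin(dip) = 164 × sin 24°
t = 164 × 0.4067 = 66.705 m

66.7 m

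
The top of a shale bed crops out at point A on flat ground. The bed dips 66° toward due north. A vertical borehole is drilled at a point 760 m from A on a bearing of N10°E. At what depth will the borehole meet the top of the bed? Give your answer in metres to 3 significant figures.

1680 m

The hole lies 10° from the dip direction, so the down-dip offset is 760 × cos 10° = 748.45 m.
Depth = down-dip offset × tan(dip) = 748.45 × tan 66° = 748.45 × 2.2460
Depth = 1681.05 m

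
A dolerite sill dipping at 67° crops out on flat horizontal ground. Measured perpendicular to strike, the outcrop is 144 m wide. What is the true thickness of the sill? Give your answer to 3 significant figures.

True thickness t = w · sin(dip) = 144 × sin 67°
t = 144 × 0.9205 = 132.553 m

133 m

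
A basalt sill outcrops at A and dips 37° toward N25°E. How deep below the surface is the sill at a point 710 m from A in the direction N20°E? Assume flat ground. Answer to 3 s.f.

The hole lies 5° from the dip direction, so the down-dip offset is 710 × cos 5° = 707.30 m.
Depth = down-dip offset × tan(dip) = 707.30 × tan 37° = 707.30 × 0.7536
Depth = 532.99 m

533 m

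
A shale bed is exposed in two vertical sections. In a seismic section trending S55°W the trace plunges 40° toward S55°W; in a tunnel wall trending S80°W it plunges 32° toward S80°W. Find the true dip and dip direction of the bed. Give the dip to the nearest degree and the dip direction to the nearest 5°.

Each apparent-dip line lies in the plane. As unit vectors (x east, y north, z up), v₁ plunges 40°→S55°W and v₂ plunges 32°→S80°W.
The plane normal is n = v₁ × v₂ ∝ (-0.138, -0.204, 0.275).
True dip = arccos(n_z / |n|) = arccos(0.7439) = 41.9°.
Dip direction = atan2(-0.138, -0.204) = 214° (azimuth of n's horizontal projection).

true dip 42°, dip direction 215°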